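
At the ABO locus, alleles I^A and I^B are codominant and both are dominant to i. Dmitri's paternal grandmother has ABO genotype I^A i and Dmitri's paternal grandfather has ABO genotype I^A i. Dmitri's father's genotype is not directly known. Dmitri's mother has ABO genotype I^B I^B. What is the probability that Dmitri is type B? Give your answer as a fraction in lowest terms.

Dmitri's father's ABO genotype from I^A i × I^A i: 1/4 I^A I^A, 1/2 I^A i, 1/4 i i.
Crossing each possibility with the mother I^B I^B and summing P(type B): 1/4·0 + 1/2·1/2 + 1/4·1 = 1/2.

1/2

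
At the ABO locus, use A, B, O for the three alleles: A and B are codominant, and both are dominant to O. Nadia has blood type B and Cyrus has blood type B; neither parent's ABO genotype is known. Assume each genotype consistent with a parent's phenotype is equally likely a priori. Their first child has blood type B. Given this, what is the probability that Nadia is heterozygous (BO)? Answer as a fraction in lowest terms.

Possible genotypes: Nadia ∈ {BB, BO}; Cyrus ∈ {BB, BO}.
Weight each parental genotype pair by prior × P(type-B child):
  BB × BB: posterior weight 4/15.
  BB × BO: posterior weight 4/15.
  BO × BB: posterior weight 4/15.
  BO × BO: posterior weight 1/5.
Sum the posterior weight over pairs where Nadia is BO: 7/15.

7/15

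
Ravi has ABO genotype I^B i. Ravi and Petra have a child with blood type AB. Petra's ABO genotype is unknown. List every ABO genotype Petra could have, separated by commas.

I^A I^A, I^A I^B, I^A i

For each candidate genotype of Petra, check whether crossing it with I^B i can produce every observed child phenotype.
  I^A I^A → possible child types {A, AB} ✓
  I^A I^B → possible child types {A, B, AB} ✓
  I^A i → possible child types {O, A, B, AB} ✓
  I^B I^B → possible child types {B} ✗
  I^B i → possible child types {O, B} ✗
  i i → possible child types {O, B} ✗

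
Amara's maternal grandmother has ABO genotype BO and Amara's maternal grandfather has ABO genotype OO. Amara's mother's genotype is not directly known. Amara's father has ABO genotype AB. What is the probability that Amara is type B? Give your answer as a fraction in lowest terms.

1/2

Amara's mother's ABO genotype from BO × OO: 1/2 BO, 1/2 OO.
Crossing each possibility with the father AB and summing P(type B): 1/2·1/2 + 1/2·1/2 = 1/2.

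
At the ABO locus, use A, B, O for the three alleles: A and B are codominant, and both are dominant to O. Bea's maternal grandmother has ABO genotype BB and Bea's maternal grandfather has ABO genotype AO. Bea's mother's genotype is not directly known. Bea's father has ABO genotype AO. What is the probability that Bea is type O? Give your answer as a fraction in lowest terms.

1/8

Bea's mother's ABO genotype from BB × AO: 1/2 AB, 1/2 BO.
Crossing each possibility with the father AO and summing P(type O): 1/2·0 + 1/2·1/4 = 1/8.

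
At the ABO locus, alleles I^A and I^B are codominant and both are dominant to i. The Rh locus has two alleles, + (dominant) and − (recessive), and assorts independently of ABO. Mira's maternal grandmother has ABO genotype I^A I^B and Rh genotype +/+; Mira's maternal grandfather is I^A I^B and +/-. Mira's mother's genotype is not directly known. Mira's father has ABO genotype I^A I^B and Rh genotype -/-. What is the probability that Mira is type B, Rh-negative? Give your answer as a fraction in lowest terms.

1/16

Mira's mother's ABO genotype from I^A I^B × I^A I^B: 1/4 I^A I^A, 1/2 I^A I^B, 1/4 I^B I^B.
Crossing each possibility with the father I^A I^B and summing P(type B): 1/4·0 + 1/2·1/4 + 1/4·1/2 = 1/4.
Similarly for Rh via the mother's Rh distribution: P(Rh-) = 1/4.
Independent loci: 1/4 × 1/4 = 1/16.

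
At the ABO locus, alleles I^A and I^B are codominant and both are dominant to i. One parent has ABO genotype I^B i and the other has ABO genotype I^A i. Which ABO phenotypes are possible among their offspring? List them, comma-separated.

O, A, B, AB

Gametes from I^B i × I^A i give offspring ABO genotypes I^A I^B, I^A i, I^B i, i i, i.e. phenotypes O, A, B, AB.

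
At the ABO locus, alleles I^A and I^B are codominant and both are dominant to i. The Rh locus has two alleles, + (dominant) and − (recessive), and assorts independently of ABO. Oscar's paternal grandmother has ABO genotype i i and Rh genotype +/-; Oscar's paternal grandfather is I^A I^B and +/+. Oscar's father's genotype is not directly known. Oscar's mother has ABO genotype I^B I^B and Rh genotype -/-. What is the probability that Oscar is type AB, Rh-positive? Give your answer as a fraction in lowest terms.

Oscar's father's ABO genotype from i i × I^A I^B: 1/2 I^A i, 1/2 I^B i.
Crossing each possibility with the mother I^B I^B and summing P(type AB): 1/2·1/2 + 1/2·0 = 1/4.
Similarly for Rh via the father's Rh distribution: P(Rh+) = 3/4.
Independent loci: 1/4 × 3/4 = 3/16.

3/16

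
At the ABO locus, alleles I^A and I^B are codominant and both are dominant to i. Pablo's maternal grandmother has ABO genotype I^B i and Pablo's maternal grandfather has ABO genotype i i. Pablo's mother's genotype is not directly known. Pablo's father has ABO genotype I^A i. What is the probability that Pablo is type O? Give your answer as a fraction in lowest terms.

3/8

Pablo's mother's ABO genotype from I^B i × i i: 1/2 I^B i, 1/2 i i.
Crossing each possibility with the father I^A i and summing P(type O): 1/2·1/4 + 1/2·1/2 = 3/8.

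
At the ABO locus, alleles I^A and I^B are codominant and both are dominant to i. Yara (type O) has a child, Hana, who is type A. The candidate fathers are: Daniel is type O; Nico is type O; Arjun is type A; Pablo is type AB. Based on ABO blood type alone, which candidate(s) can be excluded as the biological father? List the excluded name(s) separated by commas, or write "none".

A candidate is excluded only if no genotype consistent with his phenotype could produce a type A child with a type O mother.
Daniel (type O): no genotype consistent with that phenotype can produce a type-A child with a type-O mother.
Nico (type O): no genotype consistent with that phenotype can produce a type-A child with a type-O mother.

Daniel, Nico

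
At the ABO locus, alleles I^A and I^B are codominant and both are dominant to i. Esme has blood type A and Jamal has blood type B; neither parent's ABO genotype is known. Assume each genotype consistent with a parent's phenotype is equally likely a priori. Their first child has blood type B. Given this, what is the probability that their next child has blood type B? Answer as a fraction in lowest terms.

Possible genotypes: Esme ∈ {I^A I^A, I^A i}; Jamal ∈ {I^B I^B, I^B i}.
Weight each parental genotype pair by prior × P(type-B child):
  I^A i × I^B I^B: posterior weight 2/3; P(next child type B) = 1/2.
  I^A i × I^B i: posterior weight 1/3; P(next child type B) = 1/4.
Weighted sum = 5/12.

5/12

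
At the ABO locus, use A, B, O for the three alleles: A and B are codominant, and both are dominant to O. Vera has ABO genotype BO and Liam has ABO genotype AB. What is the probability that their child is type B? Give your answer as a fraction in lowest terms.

ABO cross BO × AB → offspring phenotypes: 1/4 A, 1/2 B, 1/4 AB.
So P(type B) = 1/2.

1/2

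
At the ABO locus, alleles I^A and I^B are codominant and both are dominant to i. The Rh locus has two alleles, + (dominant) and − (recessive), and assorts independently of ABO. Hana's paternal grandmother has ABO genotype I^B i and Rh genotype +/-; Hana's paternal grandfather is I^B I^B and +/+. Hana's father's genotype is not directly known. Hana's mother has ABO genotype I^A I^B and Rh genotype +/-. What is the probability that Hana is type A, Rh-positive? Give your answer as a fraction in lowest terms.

Hana's father's ABO genotype from I^B i × I^B I^B: 1/2 I^B I^B, 1/2 I^B i.
Crossing each possibility with the mother I^A I^B and summing P(type A): 1/2·0 + 1/2·1/4 = 1/8.
Similarly for Rh via the father's Rh distribution: P(Rh+) = 7/8.
Independent loci: 1/8 × 7/8 = 7/64.

7/64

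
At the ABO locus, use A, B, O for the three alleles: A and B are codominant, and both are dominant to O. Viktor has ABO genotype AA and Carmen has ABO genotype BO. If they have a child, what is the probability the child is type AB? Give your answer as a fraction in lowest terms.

ABO cross AA × BO → offspring phenotypes: 1/2 A, 1/2 AB.
So P(type AB) = 1/2.

1/2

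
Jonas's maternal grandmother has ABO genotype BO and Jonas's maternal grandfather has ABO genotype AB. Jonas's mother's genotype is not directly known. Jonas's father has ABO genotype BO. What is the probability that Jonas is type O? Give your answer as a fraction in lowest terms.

Jonas's mother's ABO genotype from BO × AB: 1/4 AB, 1/4 AO, 1/4 BB, 1/4 BO.
Crossing each possibility with the father BO and summing P(type O): 1/4·0 + 1/4·1/4 + 1/4·0 + 1/4·1/4 = 1/8.

1/8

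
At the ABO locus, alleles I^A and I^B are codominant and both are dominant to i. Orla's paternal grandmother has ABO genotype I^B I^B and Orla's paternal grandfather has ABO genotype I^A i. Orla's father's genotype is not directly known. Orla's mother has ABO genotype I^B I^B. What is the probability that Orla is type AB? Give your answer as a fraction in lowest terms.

1/4

Orla's father's ABO genotype from I^B I^B × I^A i: 1/2 I^A I^B, 1/2 I^B i.
Crossing each possibility with the mother I^B I^B and summing P(type AB): 1/2·1/2 + 1/2·0 = 1/4.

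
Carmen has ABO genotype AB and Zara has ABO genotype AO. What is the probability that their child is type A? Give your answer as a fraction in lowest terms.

ABO cross AB × AO → offspring phenotypes: 1/2 A, 1/4 B, 1/4 AB.
So P(type A) = 1/2.

1/2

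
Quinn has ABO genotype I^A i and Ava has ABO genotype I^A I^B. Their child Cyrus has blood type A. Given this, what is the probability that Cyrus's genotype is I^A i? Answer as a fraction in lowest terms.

Cross I^A i × I^A I^B → 1/4 I^A I^A, 1/4 I^A I^B, 1/4 I^A i, 1/4 I^B i.
Type-A genotypes among offspring: I^A I^A (1/4), I^A i (1/4); total 1/2.
P(I^A i | type A) = (1/4) / (1/2) = 1/2.

1/2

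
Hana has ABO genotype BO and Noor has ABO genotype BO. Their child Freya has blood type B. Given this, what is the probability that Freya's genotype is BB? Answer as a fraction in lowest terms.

1/3

Cross BO × BO → 1/4 BB, 1/2 BO, 1/4 OO.
Type-B genotypes among offspring: BB (1/4), BO (1/2); total 3/4.
P(BB | type B) = (1/4) / (3/4) = 1/3.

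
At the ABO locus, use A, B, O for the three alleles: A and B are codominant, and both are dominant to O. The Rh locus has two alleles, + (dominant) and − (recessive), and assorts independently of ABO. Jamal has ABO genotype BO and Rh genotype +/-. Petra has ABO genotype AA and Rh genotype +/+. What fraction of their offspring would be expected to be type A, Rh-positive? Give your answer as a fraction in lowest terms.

ABO cross BO × AA → offspring phenotypes: 1/2 A, 1/2 AB.
Rh cross +/- × +/+ → 1 Rh+.
Independent loci: P(type A, Rh-positive) = 1/2 × 1 = 1/2.

1/2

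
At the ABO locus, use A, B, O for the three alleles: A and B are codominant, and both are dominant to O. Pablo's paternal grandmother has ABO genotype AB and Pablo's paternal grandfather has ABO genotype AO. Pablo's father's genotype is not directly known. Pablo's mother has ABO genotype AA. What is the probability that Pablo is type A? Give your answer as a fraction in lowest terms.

Pablo's father's ABO genotype from AB × AO: 1/4 AA, 1/4 AB, 1/4 AO, 1/4 BO.
Crossing each possibility with the mother AA and summing P(type A): 1/4·1 + 1/4·1/2 + 1/4·1 + 1/4·1/2 = 3/4.

3/4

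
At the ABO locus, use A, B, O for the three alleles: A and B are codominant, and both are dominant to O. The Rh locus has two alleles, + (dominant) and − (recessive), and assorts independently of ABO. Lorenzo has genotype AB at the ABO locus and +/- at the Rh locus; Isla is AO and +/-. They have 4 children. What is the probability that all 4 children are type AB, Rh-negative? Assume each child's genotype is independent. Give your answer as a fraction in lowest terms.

1/65536

ABO cross AB × AO → 1/2 A, 1/4 B, 1/4 AB.
Rh cross +/- × +/- → 3/4 Rh+, 1/4 Rh-; so P(type AB, Rh-negative) = 1/4 × 1/4 = 1/16 per child.
All 4 independent: (1/16)^4 = 1/65536.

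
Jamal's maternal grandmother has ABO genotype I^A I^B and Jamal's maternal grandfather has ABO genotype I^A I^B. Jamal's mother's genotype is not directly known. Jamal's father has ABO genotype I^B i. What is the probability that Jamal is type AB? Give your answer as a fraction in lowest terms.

1/4

Jamal's mother's ABO genotype from I^A I^B × I^A I^B: 1/4 I^A I^A, 1/2 I^A I^B, 1/4 I^B I^B.
Crossing each possibility with the father I^B i and summing P(type AB): 1/4·1/2 + 1/2·1/4 + 1/4·0 = 1/4.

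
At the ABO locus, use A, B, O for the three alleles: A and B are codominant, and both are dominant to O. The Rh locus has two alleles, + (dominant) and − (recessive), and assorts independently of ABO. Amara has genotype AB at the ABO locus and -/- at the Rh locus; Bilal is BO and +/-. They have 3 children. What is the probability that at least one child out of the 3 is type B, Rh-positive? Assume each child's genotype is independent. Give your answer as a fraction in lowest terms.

37/64

ABO cross AB × BO → 1/4 A, 1/2 B, 1/4 AB.
Rh cross -/- × +/- → 1/2 Rh+, 1/2 Rh-; so P(type B, Rh-positive) = 1/2 × 1/2 = 1/4 per child.
P(none) = (3/4)^3 = 27/64; P(at least one) = 1 − 27/64 = 37/64.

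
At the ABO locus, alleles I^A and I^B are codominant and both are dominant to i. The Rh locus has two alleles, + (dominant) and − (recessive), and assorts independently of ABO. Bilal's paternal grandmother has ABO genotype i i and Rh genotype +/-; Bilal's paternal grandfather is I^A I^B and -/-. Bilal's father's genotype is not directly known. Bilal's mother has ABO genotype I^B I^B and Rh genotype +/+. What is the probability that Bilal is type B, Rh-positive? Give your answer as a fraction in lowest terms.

Bilal's father's ABO genotype from i i × I^A I^B: 1/2 I^A i, 1/2 I^B i.
Crossing each possibility with the mother I^B I^B and summing P(type B): 1/2·1/2 + 1/2·1 = 3/4.
Similarly for Rh via the father's Rh distribution: P(Rh+) = 1.
Independent loci: 3/4 × 1 = 3/4.

3/4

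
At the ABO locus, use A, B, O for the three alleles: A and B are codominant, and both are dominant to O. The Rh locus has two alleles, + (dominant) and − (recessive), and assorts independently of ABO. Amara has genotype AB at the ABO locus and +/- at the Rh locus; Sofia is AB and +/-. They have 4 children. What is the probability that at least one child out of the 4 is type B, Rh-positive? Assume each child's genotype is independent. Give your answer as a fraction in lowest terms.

36975/65536

ABO cross AB × AB → 1/4 A, 1/4 B, 1/2 AB.
Rh cross +/- × +/- → 3/4 Rh+, 1/4 Rh-; so P(type B, Rh-positive) = 1/4 × 3/4 = 3/16 per child.
P(none) = (13/16)^4 = 28561/65536; P(at least one) = 1 − 28561/65536 = 36975/65536.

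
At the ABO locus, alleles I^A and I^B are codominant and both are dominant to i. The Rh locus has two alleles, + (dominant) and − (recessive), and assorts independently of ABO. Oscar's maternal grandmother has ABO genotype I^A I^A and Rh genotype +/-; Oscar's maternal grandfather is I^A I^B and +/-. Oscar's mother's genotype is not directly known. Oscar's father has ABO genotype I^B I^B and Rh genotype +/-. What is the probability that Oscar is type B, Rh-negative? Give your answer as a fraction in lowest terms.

Oscar's mother's ABO genotype from I^A I^A × I^A I^B: 1/2 I^A I^A, 1/2 I^A I^B.
Crossing each possibility with the father I^B I^B and summing P(type B): 1/2·0 + 1/2·1/2 = 1/4.
Similarly for Rh via the mother's Rh distribution: P(Rh-) = 1/4.
Independent loci: 1/4 × 1/4 = 1/16.

1/16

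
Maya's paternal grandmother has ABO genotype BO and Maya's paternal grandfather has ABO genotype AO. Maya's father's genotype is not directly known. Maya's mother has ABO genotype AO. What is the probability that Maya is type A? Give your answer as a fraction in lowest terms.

Maya's father's ABO genotype from BO × AO: 1/4 AB, 1/4 AO, 1/4 BO, 1/4 OO.
Crossing each possibility with the mother AO and summing P(type A): 1/4·1/2 + 1/4·3/4 + 1/4·1/4 + 1/4·1/2 = 1/2.

1/2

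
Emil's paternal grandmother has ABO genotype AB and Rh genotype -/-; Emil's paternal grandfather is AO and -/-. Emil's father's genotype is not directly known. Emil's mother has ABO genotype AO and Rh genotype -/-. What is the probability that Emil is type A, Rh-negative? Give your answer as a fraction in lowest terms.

Emil's father's ABO genotype from AB × AO: 1/4 AA, 1/4 AB, 1/4 AO, 1/4 BO.
Crossing each possibility with the mother AO and summing P(type A): 1/4·1 + 1/4·1/2 + 1/4·3/4 + 1/4·1/4 = 5/8.
Similarly for Rh via the father's Rh distribution: P(Rh-) = 1.
Independent loci: 5/8 × 1 = 5/8.

5/8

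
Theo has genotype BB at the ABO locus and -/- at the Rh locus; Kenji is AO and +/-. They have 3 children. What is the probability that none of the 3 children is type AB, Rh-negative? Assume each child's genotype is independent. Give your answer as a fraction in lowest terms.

ABO cross BB × AO → 1/2 B, 1/2 AB.
Rh cross -/- × +/- → 1/2 Rh+, 1/2 Rh-; so P(type AB, Rh-negative) = 1/2 × 1/2 = 1/4 per child.
P(not type AB, Rh-negative) = 3/4 for one child; (3/4)^3 = 27/64.

27/64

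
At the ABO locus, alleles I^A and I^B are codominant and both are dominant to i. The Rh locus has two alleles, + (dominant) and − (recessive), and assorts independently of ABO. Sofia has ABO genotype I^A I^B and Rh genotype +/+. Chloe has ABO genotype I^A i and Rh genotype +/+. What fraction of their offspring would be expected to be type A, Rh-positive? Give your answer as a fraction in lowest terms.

1/2

ABO cross I^A I^B × I^A i → offspring phenotypes: 1/2 A, 1/4 B, 1/4 AB.
Rh cross +/+ × +/+ → 1 Rh+.
Independent loci: P(type A, Rh-positive) = 1/2 × 1 = 1/2.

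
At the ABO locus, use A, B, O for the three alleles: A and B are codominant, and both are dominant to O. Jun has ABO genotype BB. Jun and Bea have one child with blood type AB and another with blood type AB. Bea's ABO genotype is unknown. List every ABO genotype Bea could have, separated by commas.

For each candidate genotype of Bea, check whether crossing it with BB can produce every observed child phenotype.
  AA → possible child types {AB} ✓
  AB → possible child types {B, AB} ✓
  AO → possible child types {B, AB} ✓
  BB → possible child types {B} ✗
  BO → possible child types {B} ✗
  OO → possible child types {B} ✗

AA, AB, AO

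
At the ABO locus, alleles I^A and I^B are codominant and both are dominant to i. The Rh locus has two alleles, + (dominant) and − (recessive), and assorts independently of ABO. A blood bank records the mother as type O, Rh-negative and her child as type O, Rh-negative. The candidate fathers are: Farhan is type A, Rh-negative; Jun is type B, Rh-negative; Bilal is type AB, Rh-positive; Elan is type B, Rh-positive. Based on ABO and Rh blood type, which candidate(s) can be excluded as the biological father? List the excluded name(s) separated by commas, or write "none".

Bilal

A candidate is excluded only if no genotype consistent with his phenotype could produce a type O, Rh-negative child with a type O, Rh-negative mother.
Bilal (type AB, Rh+): no genotype consistent with that phenotype can produce a type-O Rh- child with a type-O mother.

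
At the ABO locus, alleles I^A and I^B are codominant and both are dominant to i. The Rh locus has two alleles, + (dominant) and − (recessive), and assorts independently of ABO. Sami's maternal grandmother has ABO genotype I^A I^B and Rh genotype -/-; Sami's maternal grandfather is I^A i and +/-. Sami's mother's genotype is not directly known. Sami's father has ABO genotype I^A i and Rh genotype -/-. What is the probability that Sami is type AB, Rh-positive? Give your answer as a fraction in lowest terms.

Sami's mother's ABO genotype from I^A I^B × I^A i: 1/4 I^A I^A, 1/4 I^A I^B, 1/4 I^A i, 1/4 I^B i.
Crossing each possibility with the father I^A i and summing P(type AB): 1/4·0 + 1/4·1/4 + 1/4·0 + 1/4·1/4 = 1/8.
Similarly for Rh via the mother's Rh distribution: P(Rh+) = 1/4.
Independent loci: 1/8 × 1/4 = 1/32.

1/32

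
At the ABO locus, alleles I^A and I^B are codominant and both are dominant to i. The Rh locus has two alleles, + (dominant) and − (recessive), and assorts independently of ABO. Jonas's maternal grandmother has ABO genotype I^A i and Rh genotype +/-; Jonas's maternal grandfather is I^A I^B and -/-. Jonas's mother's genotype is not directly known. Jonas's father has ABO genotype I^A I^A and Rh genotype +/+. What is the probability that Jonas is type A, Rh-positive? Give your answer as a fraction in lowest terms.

Jonas's mother's ABO genotype from I^A i × I^A I^B: 1/4 I^A I^A, 1/4 I^A I^B, 1/4 I^A i, 1/4 I^B i.
Crossing each possibility with the father I^A I^A and summing P(type A): 1/4·1 + 1/4·1/2 + 1/4·1 + 1/4·1/2 = 3/4.
Similarly for Rh via the mother's Rh distribution: P(Rh+) = 1.
Independent loci: 3/4 × 1 = 3/4.

3/4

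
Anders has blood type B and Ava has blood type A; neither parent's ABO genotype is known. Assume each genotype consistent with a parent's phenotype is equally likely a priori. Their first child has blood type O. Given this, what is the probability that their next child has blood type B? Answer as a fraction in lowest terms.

1/4

Possible genotypes: Anders ∈ {I^B I^B, I^B i}; Ava ∈ {I^A I^A, I^A i}.
Weight each parental genotype pair by prior × P(type-O child):
  I^B i × I^A i: posterior weight 1; P(next child type B) = 1/4.
Weighted sum = 1/4.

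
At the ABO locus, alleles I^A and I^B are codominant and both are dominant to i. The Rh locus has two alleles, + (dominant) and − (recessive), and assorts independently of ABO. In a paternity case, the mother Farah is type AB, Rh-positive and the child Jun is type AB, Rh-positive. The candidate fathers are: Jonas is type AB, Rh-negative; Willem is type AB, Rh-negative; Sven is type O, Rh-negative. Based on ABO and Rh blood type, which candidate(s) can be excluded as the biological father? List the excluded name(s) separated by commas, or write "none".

Sven

A candidate is excluded only if no genotype consistent with his phenotype could produce a type AB, Rh-positive child with a type AB, Rh-positive mother.
Sven (type O, Rh-): no genotype consistent with that phenotype can produce a type-AB Rh+ child with a type-AB mother.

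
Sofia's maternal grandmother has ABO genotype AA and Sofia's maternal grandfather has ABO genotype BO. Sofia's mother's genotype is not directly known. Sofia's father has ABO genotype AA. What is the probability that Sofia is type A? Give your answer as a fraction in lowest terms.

3/4

Sofia's mother's ABO genotype from AA × BO: 1/2 AB, 1/2 AO.
Crossing each possibility with the father AA and summing P(type A): 1/2·1/2 + 1/2·1 = 3/4.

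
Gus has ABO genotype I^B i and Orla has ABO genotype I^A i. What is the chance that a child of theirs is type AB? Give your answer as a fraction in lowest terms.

ABO cross I^B i × I^A i → offspring phenotypes: 1/4 O, 1/4 A, 1/4 B, 1/4 AB.
So P(type AB) = 1/4.

1/4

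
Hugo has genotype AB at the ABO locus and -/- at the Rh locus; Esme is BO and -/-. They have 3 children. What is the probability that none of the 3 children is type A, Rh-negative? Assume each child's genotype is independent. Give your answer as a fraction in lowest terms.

27/64

ABO cross AB × BO → 1/4 A, 1/2 B, 1/4 AB.
Rh cross -/- × -/- → 1 Rh-; so P(type A, Rh-negative) = 1/4 × 1 = 1/4 per child.
P(not type A, Rh-negative) = 3/4 for one child; (3/4)^3 = 27/64.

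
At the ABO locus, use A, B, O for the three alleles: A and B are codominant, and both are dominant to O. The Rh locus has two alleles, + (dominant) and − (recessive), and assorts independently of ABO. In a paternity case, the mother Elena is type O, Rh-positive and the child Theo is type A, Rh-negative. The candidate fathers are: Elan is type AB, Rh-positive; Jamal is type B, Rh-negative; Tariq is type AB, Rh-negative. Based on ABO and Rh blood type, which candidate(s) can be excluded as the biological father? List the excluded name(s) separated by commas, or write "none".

Jamal

A candidate is excluded only if no genotype consistent with his phenotype could produce a type A, Rh-negative child with a type O, Rh-positive mother.
Jamal (type B, Rh-): no genotype consistent with that phenotype can produce a type-A Rh- child with a type-O mother.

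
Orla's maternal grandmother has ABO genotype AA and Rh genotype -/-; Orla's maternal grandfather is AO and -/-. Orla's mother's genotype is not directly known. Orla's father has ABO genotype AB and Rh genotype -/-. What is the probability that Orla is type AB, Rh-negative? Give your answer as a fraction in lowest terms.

Orla's mother's ABO genotype from AA × AO: 1/2 AA, 1/2 AO.
Crossing each possibility with the father AB and summing P(type AB): 1/2·1/2 + 1/2·1/4 = 3/8.
Similarly for Rh via the mother's Rh distribution: P(Rh-) = 1.
Independent loci: 3/8 × 1 = 3/8.

3/8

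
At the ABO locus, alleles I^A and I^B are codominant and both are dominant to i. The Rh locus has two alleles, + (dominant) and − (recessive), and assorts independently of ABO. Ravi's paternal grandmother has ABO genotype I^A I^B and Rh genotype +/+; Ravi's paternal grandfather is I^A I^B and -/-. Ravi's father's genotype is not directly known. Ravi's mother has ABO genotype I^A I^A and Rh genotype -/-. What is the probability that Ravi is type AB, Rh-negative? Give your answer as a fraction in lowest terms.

Ravi's father's ABO genotype from I^A I^B × I^A I^B: 1/4 I^A I^A, 1/2 I^A I^B, 1/4 I^B I^B.
Crossing each possibility with the mother I^A I^A and summing P(type AB): 1/4·0 + 1/2·1/2 + 1/4·1 = 1/2.
Similarly for Rh via the father's Rh distribution: P(Rh-) = 1/2.
Independent loci: 1/2 × 1/2 = 1/4.

1/4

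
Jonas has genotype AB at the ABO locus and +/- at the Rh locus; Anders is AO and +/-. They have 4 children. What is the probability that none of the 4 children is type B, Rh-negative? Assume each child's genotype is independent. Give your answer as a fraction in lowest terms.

ABO cross AB × AO → 1/2 A, 1/4 B, 1/4 AB.
Rh cross +/- × +/- → 3/4 Rh+, 1/4 Rh-; so P(type B, Rh-negative) = 1/4 × 1/4 = 1/16 per child.
P(not type B, Rh-negative) = 15/16 for one child; (15/16)^4 = 50625/65536.

50625/65536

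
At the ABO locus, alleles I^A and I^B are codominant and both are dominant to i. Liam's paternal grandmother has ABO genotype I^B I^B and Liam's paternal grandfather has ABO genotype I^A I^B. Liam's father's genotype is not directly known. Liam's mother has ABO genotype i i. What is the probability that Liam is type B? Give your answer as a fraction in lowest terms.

3/4

Liam's father's ABO genotype from I^B I^B × I^A I^B: 1/2 I^A I^B, 1/2 I^B I^B.
Crossing each possibility with the mother i i and summing P(type B): 1/2·1/2 + 1/2·1 = 3/4.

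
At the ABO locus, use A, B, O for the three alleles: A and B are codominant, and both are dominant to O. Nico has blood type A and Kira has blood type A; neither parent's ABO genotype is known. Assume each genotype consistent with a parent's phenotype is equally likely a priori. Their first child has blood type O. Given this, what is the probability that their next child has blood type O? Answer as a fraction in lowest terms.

1/4

Possible genotypes: Nico ∈ {AA, AO}; Kira ∈ {AA, AO}.
Weight each parental genotype pair by prior × P(type-O child):
  AO × AO: posterior weight 1; P(next child type O) = 1/4.
Weighted sum = 1/4.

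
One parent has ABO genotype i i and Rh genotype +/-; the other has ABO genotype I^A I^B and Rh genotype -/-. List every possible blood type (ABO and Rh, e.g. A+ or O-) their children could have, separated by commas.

Gametes from i i × I^A I^B give offspring ABO genotypes I^A i, I^B i, i.e. phenotypes A, B.
Rh cross +/- × -/- → phenotypes Rh+, Rh-.
Combining independently: A+, A-, B+, B-.

A+, A-, B+, B-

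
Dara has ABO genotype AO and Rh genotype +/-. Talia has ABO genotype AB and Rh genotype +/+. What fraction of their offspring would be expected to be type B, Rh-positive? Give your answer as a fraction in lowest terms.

1/4

ABO cross AO × AB → offspring phenotypes: 1/2 A, 1/4 B, 1/4 AB.
Rh cross +/- × +/+ → 1 Rh+.
Independent loci: P(type B, Rh-positive) = 1/4 × 1 = 1/4.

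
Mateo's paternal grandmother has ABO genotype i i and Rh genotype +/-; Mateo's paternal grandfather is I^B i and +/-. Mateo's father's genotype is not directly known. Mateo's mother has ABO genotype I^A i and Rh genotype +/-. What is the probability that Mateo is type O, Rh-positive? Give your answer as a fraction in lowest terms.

9/32

Mateo's father's ABO genotype from i i × I^B i: 1/2 I^B i, 1/2 i i.
Crossing each possibility with the mother I^A i and summing P(type O): 1/2·1/4 + 1/2·1/2 = 3/8.
Similarly for Rh via the father's Rh distribution: P(Rh+) = 3/4.
Independent loci: 3/8 × 3/4 = 9/32.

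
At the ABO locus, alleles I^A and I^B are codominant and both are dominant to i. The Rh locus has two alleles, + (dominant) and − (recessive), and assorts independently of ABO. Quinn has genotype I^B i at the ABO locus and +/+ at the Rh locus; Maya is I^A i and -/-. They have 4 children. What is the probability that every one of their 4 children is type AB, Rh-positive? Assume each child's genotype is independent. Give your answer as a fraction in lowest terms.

1/256

ABO cross I^B i × I^A i → 1/4 O, 1/4 A, 1/4 B, 1/4 AB.
Rh cross +/+ × -/- → 1 Rh+; so P(type AB, Rh-positive) = 1/4 × 1 = 1/4 per child.
All 4 independent: (1/4)^4 = 1/256.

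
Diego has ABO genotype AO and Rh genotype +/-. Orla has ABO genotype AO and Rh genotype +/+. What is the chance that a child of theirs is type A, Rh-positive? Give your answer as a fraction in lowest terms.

3/4

ABO cross AO × AO → offspring phenotypes: 1/4 O, 3/4 A.
Rh cross +/- × +/+ → 1 Rh+.
Independent loci: P(type A, Rh-positive) = 3/4 × 1 = 3/4.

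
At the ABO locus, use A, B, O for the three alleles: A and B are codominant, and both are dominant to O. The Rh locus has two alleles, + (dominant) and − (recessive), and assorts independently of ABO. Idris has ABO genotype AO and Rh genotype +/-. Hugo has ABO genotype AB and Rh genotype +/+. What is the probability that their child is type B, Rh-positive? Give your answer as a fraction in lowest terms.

ABO cross AO × AB → offspring phenotypes: 1/2 A, 1/4 B, 1/4 AB.
Rh cross +/- × +/+ → 1 Rh+.
Independent loci: P(type B, Rh-positive) = 1/4 × 1 = 1/4.

1/4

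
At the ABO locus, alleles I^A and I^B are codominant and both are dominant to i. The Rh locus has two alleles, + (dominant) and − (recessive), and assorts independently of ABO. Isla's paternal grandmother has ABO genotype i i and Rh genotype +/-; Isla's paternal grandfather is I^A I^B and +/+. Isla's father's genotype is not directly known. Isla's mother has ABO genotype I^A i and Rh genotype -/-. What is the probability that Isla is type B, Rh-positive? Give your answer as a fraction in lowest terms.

Isla's father's ABO genotype from i i × I^A I^B: 1/2 I^A i, 1/2 I^B i.
Crossing each possibility with the mother I^A i and summing P(type B): 1/2·0 + 1/2·1/4 = 1/8.
Similarly for Rh via the father's Rh distribution: P(Rh+) = 3/4.
Independent loci: 1/8 × 3/4 = 3/32.

3/32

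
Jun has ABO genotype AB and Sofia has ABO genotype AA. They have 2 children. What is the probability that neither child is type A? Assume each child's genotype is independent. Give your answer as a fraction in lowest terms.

1/4

ABO cross AB × AA → 1/2 A, 1/2 AB.
So P(type A) = 1/2 per child.
P(not type A) = 1/2 for one child; (1/2)^2 = 1/4.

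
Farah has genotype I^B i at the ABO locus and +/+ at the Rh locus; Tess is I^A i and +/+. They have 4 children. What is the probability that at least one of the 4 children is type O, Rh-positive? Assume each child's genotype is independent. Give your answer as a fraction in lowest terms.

175/256

ABO cross I^B i × I^A i → 1/4 O, 1/4 A, 1/4 B, 1/4 AB.
Rh cross +/+ × +/+ → 1 Rh+; so P(type O, Rh-positive) = 1/4 × 1 = 1/4 per child.
P(none) = (3/4)^4 = 81/256; P(at least one) = 1 − 81/256 = 175/256.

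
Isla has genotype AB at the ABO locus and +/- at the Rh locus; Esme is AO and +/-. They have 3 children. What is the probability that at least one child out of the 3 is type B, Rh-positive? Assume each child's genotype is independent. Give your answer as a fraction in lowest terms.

ABO cross AB × AO → 1/2 A, 1/4 B, 1/4 AB.
Rh cross +/- × +/- → 3/4 Rh+, 1/4 Rh-; so P(type B, Rh-positive) = 1/4 × 3/4 = 3/16 per child.
P(none) = (13/16)^3 = 2197/4096; P(at least one) = 1 − 2197/4096 = 1899/4096.

1899/4096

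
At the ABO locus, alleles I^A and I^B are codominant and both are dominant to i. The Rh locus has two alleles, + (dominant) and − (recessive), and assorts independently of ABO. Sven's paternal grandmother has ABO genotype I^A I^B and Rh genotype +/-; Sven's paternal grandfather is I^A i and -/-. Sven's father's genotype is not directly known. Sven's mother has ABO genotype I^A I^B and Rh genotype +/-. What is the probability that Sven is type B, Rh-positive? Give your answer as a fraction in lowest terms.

5/32

Sven's father's ABO genotype from I^A I^B × I^A i: 1/4 I^A I^A, 1/4 I^A I^B, 1/4 I^A i, 1/4 I^B i.
Crossing each possibility with the mother I^A I^B and summing P(type B): 1/4·0 + 1/4·1/4 + 1/4·1/4 + 1/4·1/2 = 1/4.
Similarly for Rh via the father's Rh distribution: P(Rh+) = 5/8.
Independent loci: 1/4 × 5/8 = 5/32.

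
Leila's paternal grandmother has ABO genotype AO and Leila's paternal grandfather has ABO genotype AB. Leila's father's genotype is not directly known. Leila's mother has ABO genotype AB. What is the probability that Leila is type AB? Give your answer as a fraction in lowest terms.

3/8

Leila's father's ABO genotype from AO × AB: 1/4 AA, 1/4 AB, 1/4 AO, 1/4 BO.
Crossing each possibility with the mother AB and summing P(type AB): 1/4·1/2 + 1/4·1/2 + 1/4·1/4 + 1/4·1/4 = 3/8.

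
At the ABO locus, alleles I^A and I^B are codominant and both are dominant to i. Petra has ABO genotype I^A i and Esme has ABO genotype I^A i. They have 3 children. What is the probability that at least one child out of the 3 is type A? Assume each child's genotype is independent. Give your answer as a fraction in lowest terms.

ABO cross I^A i × I^A i → 1/4 O, 3/4 A.
So P(type A) = 3/4 per child.
P(none) = (1/4)^3 = 1/64; P(at least one) = 1 − 1/64 = 63/64.

63/64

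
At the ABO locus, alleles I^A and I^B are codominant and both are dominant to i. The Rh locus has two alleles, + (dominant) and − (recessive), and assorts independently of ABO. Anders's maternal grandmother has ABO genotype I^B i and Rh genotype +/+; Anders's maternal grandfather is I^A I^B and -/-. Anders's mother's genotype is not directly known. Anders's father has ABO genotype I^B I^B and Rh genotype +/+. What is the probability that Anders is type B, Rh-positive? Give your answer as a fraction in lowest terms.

Anders's mother's ABO genotype from I^B i × I^A I^B: 1/4 I^A I^B, 1/4 I^A i, 1/4 I^B I^B, 1/4 I^B i.
Crossing each possibility with the father I^B I^B and summing P(type B): 1/4·1/2 + 1/4·1/2 + 1/4·1 + 1/4·1 = 3/4.
Similarly for Rh via the mother's Rh distribution: P(Rh+) = 1.
Independent loci: 3/4 × 1 = 3/4.

3/4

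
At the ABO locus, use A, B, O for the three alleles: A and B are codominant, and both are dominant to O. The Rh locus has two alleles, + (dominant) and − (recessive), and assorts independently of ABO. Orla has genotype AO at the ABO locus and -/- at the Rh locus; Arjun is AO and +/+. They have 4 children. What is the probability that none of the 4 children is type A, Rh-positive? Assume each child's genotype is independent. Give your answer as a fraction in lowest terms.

1/256

ABO cross AO × AO → 1/4 O, 3/4 A.
Rh cross -/- × +/+ → 1 Rh+; so P(type A, Rh-positive) = 3/4 × 1 = 3/4 per child.
P(not type A, Rh-positive) = 1/4 for one child; (1/4)^4 = 1/256.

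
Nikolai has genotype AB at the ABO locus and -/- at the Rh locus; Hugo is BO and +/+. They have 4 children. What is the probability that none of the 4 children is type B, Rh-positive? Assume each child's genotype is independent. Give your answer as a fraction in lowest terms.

ABO cross AB × BO → 1/4 A, 1/2 B, 1/4 AB.
Rh cross -/- × +/+ → 1 Rh+; so P(type B, Rh-positive) = 1/2 × 1 = 1/2 per child.
P(not type B, Rh-positive) = 1/2 for one child; (1/2)^4 = 1/16.

1/16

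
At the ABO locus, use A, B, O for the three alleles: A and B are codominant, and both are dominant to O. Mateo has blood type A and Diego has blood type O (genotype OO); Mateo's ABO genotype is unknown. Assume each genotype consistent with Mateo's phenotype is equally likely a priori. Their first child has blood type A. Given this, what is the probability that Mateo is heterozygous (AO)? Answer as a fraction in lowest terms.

1/3

Possible genotypes: Mateo ∈ {AA, AO}; Diego ∈ {OO}.
Weight each parental genotype pair by prior × P(type-A child):
  AA × OO: posterior weight 2/3.
  AO × OO: posterior weight 1/3.
Sum the posterior weight over pairs where Mateo is AO: 1/3.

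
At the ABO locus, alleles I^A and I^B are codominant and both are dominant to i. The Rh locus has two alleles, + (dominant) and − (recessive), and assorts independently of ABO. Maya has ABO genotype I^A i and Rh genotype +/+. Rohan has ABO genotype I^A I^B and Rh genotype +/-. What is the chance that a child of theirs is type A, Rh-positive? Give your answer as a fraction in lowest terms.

1/2

ABO cross I^A i × I^A I^B → offspring phenotypes: 1/2 A, 1/4 B, 1/4 AB.
Rh cross +/+ × +/- → 1 Rh+.
Independent loci: P(type A, Rh-positive) = 1/2 × 1 = 1/2.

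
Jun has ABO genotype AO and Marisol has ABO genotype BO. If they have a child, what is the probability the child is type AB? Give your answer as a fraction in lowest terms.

1/4

ABO cross AO × BO → offspring phenotypes: 1/4 O, 1/4 A, 1/4 B, 1/4 AB.
So P(type AB) = 1/4.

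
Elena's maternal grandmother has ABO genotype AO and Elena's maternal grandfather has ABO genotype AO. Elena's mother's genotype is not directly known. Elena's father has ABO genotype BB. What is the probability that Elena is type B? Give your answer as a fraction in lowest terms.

Elena's mother's ABO genotype from AO × AO: 1/4 AA, 1/2 AO, 1/4 OO.
Crossing each possibility with the father BB and summing P(type B): 1/4·0 + 1/2·1/2 + 1/4·1 = 1/2.

1/2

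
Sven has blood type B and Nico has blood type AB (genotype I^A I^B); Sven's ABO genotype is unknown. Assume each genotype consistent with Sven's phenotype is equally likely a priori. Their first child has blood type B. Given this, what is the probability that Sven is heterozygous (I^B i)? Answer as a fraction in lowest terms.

1/2

Possible genotypes: Sven ∈ {I^B I^B, I^B i}; Nico ∈ {I^A I^B}.
Weight each parental genotype pair by prior × P(type-B child):
  I^B I^B × I^A I^B: posterior weight 1/2.
  I^B i × I^A I^B: posterior weight 1/2.
Sum the posterior weight over pairs where Sven is I^B i: 1/2.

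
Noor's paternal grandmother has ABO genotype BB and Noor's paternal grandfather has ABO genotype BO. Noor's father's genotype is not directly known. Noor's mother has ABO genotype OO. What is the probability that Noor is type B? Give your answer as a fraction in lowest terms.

3/4

Noor's father's ABO genotype from BB × BO: 1/2 BB, 1/2 BO.
Crossing each possibility with the mother OO and summing P(type B): 1/2·1 + 1/2·1/2 = 3/4.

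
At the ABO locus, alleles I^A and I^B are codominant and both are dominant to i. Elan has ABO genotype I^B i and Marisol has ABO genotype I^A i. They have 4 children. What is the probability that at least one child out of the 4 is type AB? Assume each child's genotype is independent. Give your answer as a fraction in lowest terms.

175/256

ABO cross I^B i × I^A i → 1/4 O, 1/4 A, 1/4 B, 1/4 AB.
So P(type AB) = 1/4 per child.
P(none) = (3/4)^4 = 81/256; P(at least one) = 1 − 81/256 = 175/256.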